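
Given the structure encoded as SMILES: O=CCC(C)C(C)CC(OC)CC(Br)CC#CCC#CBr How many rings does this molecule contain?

0

In SMILES, each pair of matching ring-closure digits denotes one ring-closing bond; the number of such bonds equals the number of independent rings.
Ring-closure bonds here: 0.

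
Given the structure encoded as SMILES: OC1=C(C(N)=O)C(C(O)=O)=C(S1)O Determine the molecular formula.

C6H5NO5S

Walk through each heavy atom and fill implicit hydrogens from standard valence (C 4, N 3, O 2, S 2, halogen 1):
  atom 1: O, bond orders sum to 1 (valence 2) → 1 H
  atom 2: C, bond orders sum to 4 (valence 4) → 0 H
  atom 3: C, bond orders sum to 4 (valence 4) → 0 H
  atom 4: C, bond orders sum to 4 (valence 4) → 0 H
  atom 5: N, bond orders sum to 1 (valence 3) → 2 H
  atom 6: O, bond orders sum to 2 (valence 2) → 0 H
  atom 7: C, bond orders sum to 4 (valence 4) → 0 H
  atom 8: C, bond orders sum to 4 (valence 4) → 0 H
  atom 9: O, bond orders sum to 1 (valence 2) → 1 H
  atom 10: O, bond orders sum to 2 (valence 2) → 0 H
  atom 11: C, bond orders sum to 4 (valence 4) → 0 H
  atom 12: S, bond orders sum to 2 (valence 2) → 0 H
  atom 13: O, bond orders sum to 1 (valence 2) → 1 H
Totals → C:6, H:5, N:1, O:5, S:1.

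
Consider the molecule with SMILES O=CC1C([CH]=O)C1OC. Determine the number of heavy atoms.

9

Every atom symbol written in the SMILES (organic subset) is one heavy atom; implicit H are not written.
Heavy atoms by element → C:6, O:3.
Total: 9.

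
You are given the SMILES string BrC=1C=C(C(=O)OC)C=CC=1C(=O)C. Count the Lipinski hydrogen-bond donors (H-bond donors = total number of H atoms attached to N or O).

0

Donors: find every N or O and count the H atoms it carries.
  atom 6 (O): bond orders sum to 2 → 0 H
  atom 7 (O): bond orders sum to 2 → 0 H
  atom 13 (O): bond orders sum to 2 → 0 H
Lipinski HBD = 0.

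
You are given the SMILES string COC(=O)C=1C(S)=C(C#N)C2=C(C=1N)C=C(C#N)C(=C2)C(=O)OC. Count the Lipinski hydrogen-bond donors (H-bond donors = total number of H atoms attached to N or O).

2

Donors: find every N or O and count the H atoms it carries.
  atom 2 (O): bond orders sum to 2 → 0 H
  atom 4 (O): bond orders sum to 2 → 0 H
  atom 10 (N): bond orders sum to 3 → 0 H
  atom 14 (N): bond orders sum to 1 → 2 H
  atom 18 (N): bond orders sum to 3 → 0 H
  atom 22 (O): bond orders sum to 2 → 0 H
  atom 23 (O): bond orders sum to 2 → 0 H
Lipinski HBD = 2.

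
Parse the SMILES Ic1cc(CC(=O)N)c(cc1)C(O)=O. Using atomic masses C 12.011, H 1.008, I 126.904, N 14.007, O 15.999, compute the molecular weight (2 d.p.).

First, the molecular formula is C9H8INO3 (counting implicit H from valence).
  C: 9 × 12.011 = 108.099
  H: 8 × 1.008 = 8.064
  I: 1 × 126.904 = 126.904
  N: 1 × 14.007 = 14.007
  O: 3 × 15.999 = 47.997
Sum: 9×12.011 + 8×1.008 + 1×126.904 + 1×14.007 + 3×15.999 = 305.071 → 305.07 g/mol.

305.07 g/mol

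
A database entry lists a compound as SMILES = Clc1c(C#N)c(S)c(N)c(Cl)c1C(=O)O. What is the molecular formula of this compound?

Walk through each heavy atom and fill implicit hydrogens from standard valence (C 4, N 3, O 2, S 2, halogen 1); for lowercase aromatic atoms, an aromatic c carries 1 H when it has two neighbours and 0 H with three, and aromatic n carries 0 H:
  atom 1: Cl (halogen, monovalent) → 0 H
  atom 2: aromatic c, 3 neighbours → 0 H
  atom 3: aromatic c, 3 neighbours → 0 H
  atom 4: C, bond orders sum to 4 (valence 4) → 0 H
  atom 5: N, bond orders sum to 3 (valence 3) → 0 H
  atom 6: aromatic c, 3 neighbours → 0 H
  atom 7: S, bond orders sum to 1 (valence 2) → 1 H
  atom 8: aromatic c, 3 neighbours → 0 H
  atom 9: N, bond orders sum to 1 (valence 3) → 2 H
  atom 10: aromatic c, 3 neighbours → 0 H
  atom 11: Cl (halogen, monovalent) → 0 H
  atom 12: aromatic c, 3 neighbours → 0 H
  atom 13: C, bond orders sum to 4 (valence 4) → 0 H
  atom 14: O, bond orders sum to 2 (valence 2) → 0 H
  atom 15: O, bond orders sum to 1 (valence 2) → 1 H
Totals → C:8, H:4, Cl:2, N:2, O:2, S:1.
In Hill order: C8H4Cl2N2O2S.

C8H4Cl2N2O2S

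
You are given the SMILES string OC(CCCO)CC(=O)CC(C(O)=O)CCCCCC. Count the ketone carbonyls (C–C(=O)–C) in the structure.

The ketone motif appears at heavy-atom position 8 in the SMILES.
Other groups present: 1 carboxylic acid, 2 hydroxyl.
Ketone count: 1.

1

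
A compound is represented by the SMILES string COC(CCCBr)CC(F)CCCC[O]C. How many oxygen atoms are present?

Scan the SMILES for O atoms (remember two-letter symbols like Cl and Br are single atoms).
Oxygen count: 2.

2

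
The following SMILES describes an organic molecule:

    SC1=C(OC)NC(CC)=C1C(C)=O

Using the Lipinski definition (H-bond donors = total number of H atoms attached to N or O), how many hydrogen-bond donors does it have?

1

Donors: find every N or O and count the H atoms it carries.
  atom 4 (O): bond orders sum to 2 → 0 H
  atom 6 (N): bond orders sum to 2 → 1 H
  atom 13 (O): bond orders sum to 2 → 0 H
Lipinski HBD = 1.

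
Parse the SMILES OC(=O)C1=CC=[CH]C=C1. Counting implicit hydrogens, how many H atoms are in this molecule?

6

Walk through each heavy atom and fill implicit hydrogens from standard valence (C 4, N 3, O 2, S 2, halogen 1):
  atom 1: O, bond orders sum to 1 (valence 2) → 1 H
  atom 2: C, bond orders sum to 4 (valence 4) → 0 H
  atom 3: O, bond orders sum to 2 (valence 2) → 0 H
  atom 4: C, bond orders sum to 4 (valence 4) → 0 H
  atom 5: C, bond orders sum to 3 (valence 4) → 1 H
  atom 6: C, bond orders sum to 3 (valence 4) → 1 H
  atom 7: C with explicit H count 1
  atom 8: C, bond orders sum to 3 (valence 4) → 1 H
  atom 9: C, bond orders sum to 3 (valence 4) → 1 H
Total hydrogens: 6.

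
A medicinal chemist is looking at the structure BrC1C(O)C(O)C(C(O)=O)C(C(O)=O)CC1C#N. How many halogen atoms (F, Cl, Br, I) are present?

1

Halogen atoms appear at heavy-atom position 1 (1×Br).
Other groups present: 2 carboxylic acid, 2 hydroxyl, 1 nitrile.
Halogen count: 1.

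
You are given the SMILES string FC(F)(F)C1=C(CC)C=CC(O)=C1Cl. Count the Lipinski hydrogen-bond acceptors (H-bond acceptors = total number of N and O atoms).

1

N atoms: 0; O atoms: 1.
Lipinski HBA = 0 + 1 = 1.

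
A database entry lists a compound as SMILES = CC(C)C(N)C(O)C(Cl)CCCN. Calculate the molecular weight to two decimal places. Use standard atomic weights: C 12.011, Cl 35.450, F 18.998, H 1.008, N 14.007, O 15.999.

First, the molecular formula is C9H21ClN2O (counting implicit H from valence).
  C: 9 × 12.011 = 108.099
  Cl: 1 × 35.450 = 35.450
  H: 21 × 1.008 = 21.168
  N: 2 × 14.007 = 28.014
  O: 1 × 15.999 = 15.999
Sum: 9×12.011 + 1×35.450 + 21×1.008 + 2×14.007 + 1×15.999 = 208.730 → 208.73 g/mol.

208.73 g/mol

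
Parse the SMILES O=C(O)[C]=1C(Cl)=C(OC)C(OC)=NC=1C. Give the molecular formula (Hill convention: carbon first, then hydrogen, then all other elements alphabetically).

C9H10ClNO4

Walk through each heavy atom and fill implicit hydrogens from standard valence (C 4, N 3, O 2, S 2, halogen 1):
  atom 1: O, bond orders sum to 2 (valence 2) → 0 H
  atom 2: C, bond orders sum to 4 (valence 4) → 0 H
  atom 3: O, bond orders sum to 1 (valence 2) → 1 H
  atom 4: C with explicit H count 0
  atom 5: C, bond orders sum to 4 (valence 4) → 0 H
  atom 6: Cl (halogen, monovalent) → 0 H
  atom 7: C, bond orders sum to 4 (valence 4) → 0 H
  atom 8: O, bond orders sum to 2 (valence 2) → 0 H
  atom 9: C, bond orders sum to 1 (valence 4) → 3 H
  atom 10: C, bond orders sum to 4 (valence 4) → 0 H
  atom 11: O, bond orders sum to 2 (valence 2) → 0 H
  atom 12: C, bond orders sum to 1 (valence 4) → 3 H
  atom 13: N, bond orders sum to 3 (valence 3) → 0 H
  atom 14: C, bond orders sum to 4 (valence 4) → 0 H
  atom 15: C, bond orders sum to 1 (valence 4) → 3 H
Totals → C:9, H:10, Cl:1, N:1, O:4.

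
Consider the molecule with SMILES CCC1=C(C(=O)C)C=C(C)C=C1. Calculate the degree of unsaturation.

Degree of unsaturation = (number of rings) + (number of π bonds).
Ring closures in the SMILES: 1.
π bonds: 4 double bonds (each 1 DoU) → 4 DoU from unsaturation.
Total DoU = 1 + 4 = 5.

5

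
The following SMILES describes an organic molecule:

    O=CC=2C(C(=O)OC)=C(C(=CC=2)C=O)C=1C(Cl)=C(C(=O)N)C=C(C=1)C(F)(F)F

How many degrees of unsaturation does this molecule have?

12

Degree of unsaturation = (number of rings) + (number of π bonds).
Ring closures in the SMILES: 2.
π bonds: 10 double bonds (each 1 DoU) → 10 DoU from unsaturation.
Total DoU = 2 + 10 = 12.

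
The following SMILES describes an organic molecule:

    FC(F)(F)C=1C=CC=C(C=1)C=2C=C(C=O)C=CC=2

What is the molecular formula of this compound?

C14H9F3O

Walk through each heavy atom and fill implicit hydrogens from standard valence (C 4, N 3, O 2, S 2, halogen 1):
  atom 1: F (halogen, monovalent) → 0 H
  atom 2: C, bond orders sum to 4 (valence 4) → 0 H
  atom 3: F (halogen, monovalent) → 0 H
  atom 4: F (halogen, monovalent) → 0 H
  atom 5: C, bond orders sum to 4 (valence 4) → 0 H
  atom 6: C, bond orders sum to 3 (valence 4) → 1 H
  atom 7: C, bond orders sum to 3 (valence 4) → 1 H
  atom 8: C, bond orders sum to 3 (valence 4) → 1 H
  atom 9: C, bond orders sum to 4 (valence 4) → 0 H
  atom 10: C, bond orders sum to 3 (valence 4) → 1 H
  atom 11: C, bond orders sum to 4 (valence 4) → 0 H
  atom 12: C, bond orders sum to 3 (valence 4) → 1 H
  atom 13: C, bond orders sum to 4 (valence 4) → 0 H
  atom 14: C, bond orders sum to 3 (valence 4) → 1 H
  atom 15: O, bond orders sum to 2 (valence 2) → 0 H
  atom 16: C, bond orders sum to 3 (valence 4) → 1 H
  atom 17: C, bond orders sum to 3 (valence 4) → 1 H
  atom 18: C, bond orders sum to 3 (valence 4) → 1 H
Totals → C:14, H:9, F:3, O:1.
In Hill order: C14H9F3O.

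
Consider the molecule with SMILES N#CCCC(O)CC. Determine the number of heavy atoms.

8

Every atom symbol written in the SMILES (organic subset) is one heavy atom; implicit H are not written.
Heavy atoms by element → C:6, N:1, O:1.
Total: 8.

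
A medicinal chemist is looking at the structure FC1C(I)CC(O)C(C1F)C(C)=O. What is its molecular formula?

C8H11F2IO2

Walk through each heavy atom and fill implicit hydrogens from standard valence (C 4, N 3, O 2, S 2, halogen 1):
  atom 1: F (halogen, monovalent) → 0 H
  atom 2: C, bond orders sum to 3 (valence 4) → 1 H
  atom 3: C, bond orders sum to 3 (valence 4) → 1 H
  atom 4: I (halogen, monovalent) → 0 H
  atom 5: C, bond orders sum to 2 (valence 4) → 2 H
  atom 6: C, bond orders sum to 3 (valence 4) → 1 H
  atom 7: O, bond orders sum to 1 (valence 2) → 1 H
  atom 8: C, bond orders sum to 3 (valence 4) → 1 H
  atom 9: C, bond orders sum to 3 (valence 4) → 1 H
  atom 10: F (halogen, monovalent) → 0 H
  atom 11: C, bond orders sum to 4 (valence 4) → 0 H
  atom 12: C, bond orders sum to 1 (valence 4) → 3 H
  atom 13: O, bond orders sum to 2 (valence 2) → 0 H
Totals → C:8, H:11, F:2, I:1, O:2.
In Hill order: C8H11F2IO2.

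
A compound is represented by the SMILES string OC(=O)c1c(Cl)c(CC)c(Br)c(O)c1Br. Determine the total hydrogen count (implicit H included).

Walk through each heavy atom and fill implicit hydrogens from standard valence (C 4, N 3, O 2, S 2, halogen 1); for lowercase aromatic atoms, an aromatic c carries 1 H when it has two neighbours and 0 H with three, and aromatic n carries 0 H:
  atom 1: O, bond orders sum to 1 (valence 2) → 1 H
  atom 2: C, bond orders sum to 4 (valence 4) → 0 H
  atom 3: O, bond orders sum to 2 (valence 2) → 0 H
  atom 4: aromatic c, 3 neighbours → 0 H
  atom 5: aromatic c, 3 neighbours → 0 H
  atom 6: Cl (halogen, monovalent) → 0 H
  atom 7: aromatic c, 3 neighbours → 0 H
  atom 8: C, bond orders sum to 2 (valence 4) → 2 H
  atom 9: C, bond orders sum to 1 (valence 4) → 3 H
  atom 10: aromatic c, 3 neighbours → 0 H
  atom 11: Br (halogen, monovalent) → 0 H
  atom 12: aromatic c, 3 neighbours → 0 H
  atom 13: O, bond orders sum to 1 (valence 2) → 1 H
  atom 14: aromatic c, 3 neighbours → 0 H
  atom 15: Br (halogen, monovalent) → 0 H
Total hydrogens: 7.

7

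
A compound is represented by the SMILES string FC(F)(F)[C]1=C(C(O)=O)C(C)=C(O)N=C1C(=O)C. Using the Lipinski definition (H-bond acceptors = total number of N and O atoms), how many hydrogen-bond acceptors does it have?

N atoms: 1; O atoms: 4.
Lipinski HBA = 1 + 4 = 5.

5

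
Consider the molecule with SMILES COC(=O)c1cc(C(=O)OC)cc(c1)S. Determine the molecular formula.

C10H10O4S

Walk through each heavy atom and fill implicit hydrogens from standard valence (C 4, N 3, O 2, S 2, halogen 1); for lowercase aromatic atoms, an aromatic c carries 1 H when it has two neighbours and 0 H with three, and aromatic n carries 0 H:
  atom 1: C, bond orders sum to 1 (valence 4) → 3 H
  atom 2: O, bond orders sum to 2 (valence 2) → 0 H
  atom 3: C, bond orders sum to 4 (valence 4) → 0 H
  atom 4: O, bond orders sum to 2 (valence 2) → 0 H
  atom 5: aromatic c, 3 neighbours → 0 H
  atom 6: aromatic c, 2 neighbours → 1 H
  atom 7: aromatic c, 3 neighbours → 0 H
  atom 8: C, bond orders sum to 4 (valence 4) → 0 H
  atom 9: O, bond orders sum to 2 (valence 2) → 0 H
  atom 10: O, bond orders sum to 2 (valence 2) → 0 H
  atom 11: C, bond orders sum to 1 (valence 4) → 3 H
  atom 12: aromatic c, 2 neighbours → 1 H
  atom 13: aromatic c, 3 neighbours → 0 H
  atom 14: aromatic c, 2 neighbours → 1 H
  atom 15: S, bond orders sum to 1 (valence 2) → 1 H
Totals → C:10, H:10, O:4, S:1.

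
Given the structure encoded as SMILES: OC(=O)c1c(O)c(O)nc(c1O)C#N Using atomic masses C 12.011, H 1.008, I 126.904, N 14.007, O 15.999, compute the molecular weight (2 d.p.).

196.12 g/mol

First, the molecular formula is C7H4N2O5 (counting implicit H from valence).
  C: 7 × 12.011 = 84.077
  H: 4 × 1.008 = 4.032
  N: 2 × 14.007 = 28.014
  O: 5 × 15.999 = 79.995
Sum: 7×12.011 + 4×1.008 + 2×14.007 + 5×15.999 = 196.118 → 196.12 g/mol.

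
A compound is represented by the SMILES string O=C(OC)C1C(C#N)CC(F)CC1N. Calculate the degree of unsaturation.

Molecular formula: C9H13FN2O2.
DoU = (2C + 2 + N − H − X) / 2, where X is the halogen count and O/S are ignored.
    = (2·9 + 2 + 2 − 13 − 1) / 2 = 8 / 2 = 4.

4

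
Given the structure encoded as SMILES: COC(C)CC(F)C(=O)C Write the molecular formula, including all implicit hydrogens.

C7H13FO2

Walk through each heavy atom and fill implicit hydrogens from standard valence (C 4, N 3, O 2, S 2, halogen 1):
  atom 1: C, bond orders sum to 1 (valence 4) → 3 H
  atom 2: O, bond orders sum to 2 (valence 2) → 0 H
  atom 3: C, bond orders sum to 3 (valence 4) → 1 H
  atom 4: C, bond orders sum to 1 (valence 4) → 3 H
  atom 5: C, bond orders sum to 2 (valence 4) → 2 H
  atom 6: C, bond orders sum to 3 (valence 4) → 1 H
  atom 7: F (halogen, monovalent) → 0 H
  atom 8: C, bond orders sum to 4 (valence 4) → 0 H
  atom 9: O, bond orders sum to 2 (valence 2) → 0 H
  atom 10: C, bond orders sum to 1 (valence 4) → 3 H
Totals → C:7, H:13, F:1, O:2.
In Hill order: C7H13FO2.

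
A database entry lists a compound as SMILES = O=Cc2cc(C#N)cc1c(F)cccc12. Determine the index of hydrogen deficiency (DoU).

Molecular formula: C12H6FNO.
DoU = (2C + 2 + N − H − X) / 2, where X is the halogen count and O/S are ignored.
    = (2·12 + 2 + 1 − 6 − 1) / 2 = 20 / 2 = 10.

10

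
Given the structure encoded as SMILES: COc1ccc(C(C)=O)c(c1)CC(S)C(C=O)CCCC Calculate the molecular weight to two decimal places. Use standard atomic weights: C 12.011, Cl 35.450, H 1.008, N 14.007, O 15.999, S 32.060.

308.44 g/mol

First, the molecular formula is C17H24O3S (counting implicit H from valence).
  C: 17 × 12.011 = 204.187
  H: 24 × 1.008 = 24.192
  O: 3 × 15.999 = 47.997
  S: 1 × 32.060 = 32.060
Sum: 17×12.011 + 24×1.008 + 3×15.999 + 1×32.060 = 308.436 → 308.44 g/mol.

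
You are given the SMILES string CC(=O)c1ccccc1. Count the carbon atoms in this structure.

8

Count every carbon token in the SMILES (each C, including those in ring-closure positions and inside branches).
Carbon count: 8.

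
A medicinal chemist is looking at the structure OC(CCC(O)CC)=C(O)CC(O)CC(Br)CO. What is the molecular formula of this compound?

Walk through each heavy atom and fill implicit hydrogens from standard valence (C 4, N 3, O 2, S 2, halogen 1):
  atom 1: O, bond orders sum to 1 (valence 2) → 1 H
  atom 2: C, bond orders sum to 4 (valence 4) → 0 H
  atom 3: C, bond orders sum to 2 (valence 4) → 2 H
  atom 4: C, bond orders sum to 2 (valence 4) → 2 H
  atom 5: C, bond orders sum to 3 (valence 4) → 1 H
  atom 6: O, bond orders sum to 1 (valence 2) → 1 H
  atom 7: C, bond orders sum to 2 (valence 4) → 2 H
  atom 8: C, bond orders sum to 1 (valence 4) → 3 H
  atom 9: C, bond orders sum to 4 (valence 4) → 0 H
  atom 10: O, bond orders sum to 1 (valence 2) → 1 H
  atom 11: C, bond orders sum to 2 (valence 4) → 2 H
  atom 12: C, bond orders sum to 3 (valence 4) → 1 H
  atom 13: O, bond orders sum to 1 (valence 2) → 1 H
  atom 14: C, bond orders sum to 2 (valence 4) → 2 H
  atom 15: C, bond orders sum to 3 (valence 4) → 1 H
  atom 16: Br (halogen, monovalent) → 0 H
  atom 17: C, bond orders sum to 2 (valence 4) → 2 H
  atom 18: O, bond orders sum to 1 (valence 2) → 1 H
Totals → C:12, H:23, Br:1, O:5.
In Hill order: C12H23BrO5.

C12H23BrO5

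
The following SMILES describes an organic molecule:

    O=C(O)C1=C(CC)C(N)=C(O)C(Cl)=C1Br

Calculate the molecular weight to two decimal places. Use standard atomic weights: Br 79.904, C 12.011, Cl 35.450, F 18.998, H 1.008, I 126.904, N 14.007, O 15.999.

294.53 g/mol

First, the molecular formula is C9H9BrClNO3 (counting implicit H from valence).
  Br: 1 × 79.904 = 79.904
  C: 9 × 12.011 = 108.099
  Cl: 1 × 35.450 = 35.450
  H: 9 × 1.008 = 9.072
  N: 1 × 14.007 = 14.007
  O: 3 × 15.999 = 47.997
Sum: 1×79.904 + 9×12.011 + 1×35.450 + 9×1.008 + 1×14.007 + 3×15.999 = 294.529 → 294.53 g/mol.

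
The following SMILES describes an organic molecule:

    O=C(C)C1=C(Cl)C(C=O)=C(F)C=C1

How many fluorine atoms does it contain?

1

Scan the SMILES for F atoms (remember two-letter symbols like Cl and Br are single atoms).
Fluorine count: 1.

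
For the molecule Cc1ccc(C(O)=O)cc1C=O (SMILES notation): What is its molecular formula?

C9H8O3

Walk through each heavy atom and fill implicit hydrogens from standard valence (C 4, N 3, O 2, S 2, halogen 1); for lowercase aromatic atoms, an aromatic c carries 1 H when it has two neighbours and 0 H with three, and aromatic n carries 0 H:
  atom 1: C, bond orders sum to 1 (valence 4) → 3 H
  atom 2: aromatic c, 3 neighbours → 0 H
  atom 3: aromatic c, 2 neighbours → 1 H
  atom 4: aromatic c, 2 neighbours → 1 H
  atom 5: aromatic c, 3 neighbours → 0 H
  atom 6: C, bond orders sum to 4 (valence 4) → 0 H
  atom 7: O, bond orders sum to 1 (valence 2) → 1 H
  atom 8: O, bond orders sum to 2 (valence 2) → 0 H
  atom 9: aromatic c, 2 neighbours → 1 H
  atom 10: aromatic c, 3 neighbours → 0 H
  atom 11: C, bond orders sum to 3 (valence 4) → 1 H
  atom 12: O, bond orders sum to 2 (valence 2) → 0 H
Totals → C:9, H:8, O:3.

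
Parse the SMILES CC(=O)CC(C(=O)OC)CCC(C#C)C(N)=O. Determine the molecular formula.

Walk through each heavy atom and fill implicit hydrogens from standard valence (C 4, N 3, O 2, S 2, halogen 1):
  atom 1: C, bond orders sum to 1 (valence 4) → 3 H
  atom 2: C, bond orders sum to 4 (valence 4) → 0 H
  atom 3: O, bond orders sum to 2 (valence 2) → 0 H
  atom 4: C, bond orders sum to 2 (valence 4) → 2 H
  atom 5: C, bond orders sum to 3 (valence 4) → 1 H
  atom 6: C, bond orders sum to 4 (valence 4) → 0 H
  atom 7: O, bond orders sum to 2 (valence 2) → 0 H
  atom 8: O, bond orders sum to 2 (valence 2) → 0 H
  atom 9: C, bond orders sum to 1 (valence 4) → 3 H
  atom 10: C, bond orders sum to 2 (valence 4) → 2 H
  atom 11: C, bond orders sum to 2 (valence 4) → 2 H
  atom 12: C, bond orders sum to 3 (valence 4) → 1 H
  atom 13: C, bond orders sum to 4 (valence 4) → 0 H
  atom 14: C, bond orders sum to 3 (valence 4) → 1 H
  atom 15: C, bond orders sum to 4 (valence 4) → 0 H
  atom 16: N, bond orders sum to 1 (valence 3) → 2 H
  atom 17: O, bond orders sum to 2 (valence 2) → 0 H
Totals → C:12, H:17, N:1, O:4.
In Hill order: C12H17NO4.

C12H17NO4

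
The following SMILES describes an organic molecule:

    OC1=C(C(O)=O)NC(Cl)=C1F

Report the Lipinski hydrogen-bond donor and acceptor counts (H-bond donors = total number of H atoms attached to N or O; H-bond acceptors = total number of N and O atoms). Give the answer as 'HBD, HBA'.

3, 4

Donors: find every N or O and count the H atoms it carries.
  atom 1 (O): bond orders sum to 1 → 1 H
  atom 5 (O): bond orders sum to 1 → 1 H
  atom 6 (O): bond orders sum to 2 → 0 H
  atom 7 (N): bond orders sum to 2 → 1 H
Lipinski HBD = 3.
Acceptors: N atoms = 1, O atoms = 3 → HBA = 4.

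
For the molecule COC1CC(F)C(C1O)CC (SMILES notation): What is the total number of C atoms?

8

Count every carbon token in the SMILES (each C, including those in ring-closure positions and inside branches).
Carbon count: 8.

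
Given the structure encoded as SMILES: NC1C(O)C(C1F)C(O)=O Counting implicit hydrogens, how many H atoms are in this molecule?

Walk through each heavy atom and fill implicit hydrogens from standard valence (C 4, N 3, O 2, S 2, halogen 1):
  atom 1: N, bond orders sum to 1 (valence 3) → 2 H
  atom 2: C, bond orders sum to 3 (valence 4) → 1 H
  atom 3: C, bond orders sum to 3 (valence 4) → 1 H
  atom 4: O, bond orders sum to 1 (valence 2) → 1 H
  atom 5: C, bond orders sum to 3 (valence 4) → 1 H
  atom 6: C, bond orders sum to 3 (valence 4) → 1 H
  atom 7: F (halogen, monovalent) → 0 H
  atom 8: C, bond orders sum to 4 (valence 4) → 0 H
  atom 9: O, bond orders sum to 1 (valence 2) → 1 H
  atom 10: O, bond orders sum to 2 (valence 2) → 0 H
Total hydrogens: 8.

8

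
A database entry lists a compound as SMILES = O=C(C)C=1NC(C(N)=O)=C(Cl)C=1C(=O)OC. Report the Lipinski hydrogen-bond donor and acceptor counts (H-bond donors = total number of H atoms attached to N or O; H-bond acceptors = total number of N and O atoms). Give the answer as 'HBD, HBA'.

3, 6

Donors: find every N or O and count the H atoms it carries.
  atom 1 (O): bond orders sum to 2 → 0 H
  atom 5 (N): bond orders sum to 2 → 1 H
  atom 8 (N): bond orders sum to 1 → 2 H
  atom 9 (O): bond orders sum to 2 → 0 H
  atom 14 (O): bond orders sum to 2 → 0 H
  atom 15 (O): bond orders sum to 2 → 0 H
Lipinski HBD = 3.
Acceptors: N atoms = 2, O atoms = 4 → HBA = 6.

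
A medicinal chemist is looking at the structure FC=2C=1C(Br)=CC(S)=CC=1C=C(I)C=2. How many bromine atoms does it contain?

1

Scan the SMILES for Br atoms (remember two-letter symbols like Cl and Br are single atoms).
Bromine count: 1.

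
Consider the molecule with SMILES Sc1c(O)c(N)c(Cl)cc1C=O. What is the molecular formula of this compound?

C7H6ClNO2S

Walk through each heavy atom and fill implicit hydrogens from standard valence (C 4, N 3, O 2, S 2, halogen 1); for lowercase aromatic atoms, an aromatic c carries 1 H when it has two neighbours and 0 H with three, and aromatic n carries 0 H:
  atom 1: S, bond orders sum to 1 (valence 2) → 1 H
  atom 2: aromatic c, 3 neighbours → 0 H
  atom 3: aromatic c, 3 neighbours → 0 H
  atom 4: O, bond orders sum to 1 (valence 2) → 1 H
  atom 5: aromatic c, 3 neighbours → 0 H
  atom 6: N, bond orders sum to 1 (valence 3) → 2 H
  atom 7: aromatic c, 3 neighbours → 0 H
  atom 8: Cl (halogen, monovalent) → 0 H
  atom 9: aromatic c, 2 neighbours → 1 H
  atom 10: aromatic c, 3 neighbours → 0 H
  atom 11: C, bond orders sum to 3 (valence 4) → 1 H
  atom 12: O, bond orders sum to 2 (valence 2) → 0 H
Totals → C:7, H:6, Cl:1, N:1, O:2, S:1.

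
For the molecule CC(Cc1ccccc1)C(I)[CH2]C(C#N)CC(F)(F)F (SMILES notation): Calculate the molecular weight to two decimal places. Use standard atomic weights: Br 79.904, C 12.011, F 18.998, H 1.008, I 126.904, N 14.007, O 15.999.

First, the molecular formula is C15H17F3IN (counting implicit H from valence).
  C: 15 × 12.011 = 180.165
  F: 3 × 18.998 = 56.994
  H: 17 × 1.008 = 17.136
  I: 1 × 126.904 = 126.904
  N: 1 × 14.007 = 14.007
Sum: 15×12.011 + 3×18.998 + 17×1.008 + 1×126.904 + 1×14.007 = 395.206 → 395.21 g/mol.

395.21 g/mol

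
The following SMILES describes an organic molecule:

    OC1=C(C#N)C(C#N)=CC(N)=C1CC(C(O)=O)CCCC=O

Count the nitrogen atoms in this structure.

Scan the SMILES for N atoms (remember two-letter symbols like Cl and Br are single atoms).
Nitrogen count: 3.

3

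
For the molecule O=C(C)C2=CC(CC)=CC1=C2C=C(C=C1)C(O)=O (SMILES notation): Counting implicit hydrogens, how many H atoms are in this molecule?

14

Walk through each heavy atom and fill implicit hydrogens from standard valence (C 4, N 3, O 2, S 2, halogen 1):
  atom 1: O, bond orders sum to 2 (valence 2) → 0 H
  atom 2: C, bond orders sum to 4 (valence 4) → 0 H
  atom 3: C, bond orders sum to 1 (valence 4) → 3 H
  atom 4: C, bond orders sum to 4 (valence 4) → 0 H
  atom 5: C, bond orders sum to 3 (valence 4) → 1 H
  atom 6: C, bond orders sum to 4 (valence 4) → 0 H
  atom 7: C, bond orders sum to 2 (valence 4) → 2 H
  atom 8: C, bond orders sum to 1 (valence 4) → 3 H
  atom 9: C, bond orders sum to 3 (valence 4) → 1 H
  atom 10: C, bond orders sum to 4 (valence 4) → 0 H
  atom 11: C, bond orders sum to 4 (valence 4) → 0 H
  atom 12: C, bond orders sum to 3 (valence 4) → 1 H
  atom 13: C, bond orders sum to 4 (valence 4) → 0 H
  atom 14: C, bond orders sum to 3 (valence 4) → 1 H
  atom 15: C, bond orders sum to 3 (valence 4) → 1 H
  atom 16: C, bond orders sum to 4 (valence 4) → 0 H
  atom 17: O, bond orders sum to 1 (valence 2) → 1 H
  atom 18: O, bond orders sum to 2 (valence 2) → 0 H
Total hydrogens: 14.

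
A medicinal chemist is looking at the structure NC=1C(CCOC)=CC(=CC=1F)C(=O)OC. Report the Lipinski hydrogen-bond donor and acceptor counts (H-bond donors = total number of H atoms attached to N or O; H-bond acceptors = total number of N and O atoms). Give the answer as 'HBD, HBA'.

2, 4

Donors: find every N or O and count the H atoms it carries.
  atom 1 (N): bond orders sum to 1 → 2 H
  atom 6 (O): bond orders sum to 2 → 0 H
  atom 14 (O): bond orders sum to 2 → 0 H
  atom 15 (O): bond orders sum to 2 → 0 H
Lipinski HBD = 2.
Acceptors: N atoms = 1, O atoms = 3 → HBA = 4.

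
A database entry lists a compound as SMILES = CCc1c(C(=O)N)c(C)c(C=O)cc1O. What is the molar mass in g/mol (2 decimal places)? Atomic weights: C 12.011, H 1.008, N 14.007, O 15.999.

First, the molecular formula is C11H13NO3 (counting implicit H from valence).
  C: 11 × 12.011 = 132.121
  H: 13 × 1.008 = 13.104
  N: 1 × 14.007 = 14.007
  O: 3 × 15.999 = 47.997
Sum: 11×12.011 + 13×1.008 + 1×14.007 + 3×15.999 = 207.229 → 207.23 g/mol.

207.23 g/mol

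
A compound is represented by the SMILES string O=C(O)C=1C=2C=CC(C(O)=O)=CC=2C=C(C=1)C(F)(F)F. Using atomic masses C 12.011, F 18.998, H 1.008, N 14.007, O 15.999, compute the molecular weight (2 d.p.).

First, the molecular formula is C13H7F3O4 (counting implicit H from valence).
  C: 13 × 12.011 = 156.143
  F: 3 × 18.998 = 56.994
  H: 7 × 1.008 = 7.056
  O: 4 × 15.999 = 63.996
Sum: 13×12.011 + 3×18.998 + 7×1.008 + 4×15.999 = 284.189 → 284.19 g/mol.

284.19 g/mol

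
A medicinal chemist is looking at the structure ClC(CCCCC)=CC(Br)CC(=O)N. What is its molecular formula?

C10H17BrClNO

Walk through each heavy atom and fill implicit hydrogens from standard valence (C 4, N 3, O 2, S 2, halogen 1):
  atom 1: Cl (halogen, monovalent) → 0 H
  atom 2: C, bond orders sum to 4 (valence 4) → 0 H
  atom 3: C, bond orders sum to 2 (valence 4) → 2 H
  atom 4: C, bond orders sum to 2 (valence 4) → 2 H
  atom 5: C, bond orders sum to 2 (valence 4) → 2 H
  atom 6: C, bond orders sum to 2 (valence 4) → 2 H
  atom 7: C, bond orders sum to 1 (valence 4) → 3 H
  atom 8: C, bond orders sum to 3 (valence 4) → 1 H
  atom 9: C, bond orders sum to 3 (valence 4) → 1 H
  atom 10: Br (halogen, monovalent) → 0 H
  atom 11: C, bond orders sum to 2 (valence 4) → 2 H
  atom 12: C, bond orders sum to 4 (valence 4) → 0 H
  atom 13: O, bond orders sum to 2 (valence 2) → 0 H
  atom 14: N, bond orders sum to 1 (valence 3) → 2 H
Totals → C:10, H:17, Br:1, Cl:1, N:1, O:1.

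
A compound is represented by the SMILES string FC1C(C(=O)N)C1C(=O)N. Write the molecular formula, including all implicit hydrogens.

C5H7FN2O2

Walk through each heavy atom and fill implicit hydrogens from standard valence (C 4, N 3, O 2, S 2, halogen 1):
  atom 1: F (halogen, monovalent) → 0 H
  atom 2: C, bond orders sum to 3 (valence 4) → 1 H
  atom 3: C, bond orders sum to 3 (valence 4) → 1 H
  atom 4: C, bond orders sum to 4 (valence 4) → 0 H
  atom 5: O, bond orders sum to 2 (valence 2) → 0 H
  atom 6: N, bond orders sum to 1 (valence 3) → 2 H
  atom 7: C, bond orders sum to 3 (valence 4) → 1 H
  atom 8: C, bond orders sum to 4 (valence 4) → 0 H
  atom 9: O, bond orders sum to 2 (valence 2) → 0 H
  atom 10: N, bond orders sum to 1 (valence 3) → 2 H
Totals → C:5, H:7, F:1, N:2, O:2.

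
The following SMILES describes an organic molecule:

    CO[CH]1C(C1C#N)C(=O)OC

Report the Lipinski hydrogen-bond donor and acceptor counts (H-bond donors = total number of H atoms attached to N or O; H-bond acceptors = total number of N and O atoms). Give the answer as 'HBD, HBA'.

Donors: find every N or O and count the H atoms it carries.
  atom 2 (O): bond orders sum to 2 → 0 H
  atom 7 (N): bond orders sum to 3 → 0 H
  atom 9 (O): bond orders sum to 2 → 0 H
  atom 10 (O): bond orders sum to 2 → 0 H
Lipinski HBD = 0.
Acceptors: N atoms = 1, O atoms = 3 → HBA = 4.

0, 4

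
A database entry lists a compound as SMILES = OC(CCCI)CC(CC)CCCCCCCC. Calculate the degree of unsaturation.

Degree of unsaturation = (number of rings) + (number of π bonds).
Ring closures in the SMILES: 0.
π bonds: none → 0 DoU from unsaturation.
Total DoU = 0 + 0 = 0.

0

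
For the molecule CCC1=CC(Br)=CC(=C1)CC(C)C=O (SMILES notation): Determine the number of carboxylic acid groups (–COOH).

Scan the SMILES for the carboxylic acid motif — none present.
Groups that are present: 1 aldehyde.

0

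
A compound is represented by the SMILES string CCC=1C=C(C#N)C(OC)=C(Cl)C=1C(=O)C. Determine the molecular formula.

C12H12ClNO2

Walk through each heavy atom and fill implicit hydrogens from standard valence (C 4, N 3, O 2, S 2, halogen 1):
  atom 1: C, bond orders sum to 1 (valence 4) → 3 H
  atom 2: C, bond orders sum to 2 (valence 4) → 2 H
  atom 3: C, bond orders sum to 4 (valence 4) → 0 H
  atom 4: C, bond orders sum to 3 (valence 4) → 1 H
  atom 5: C, bond orders sum to 4 (valence 4) → 0 H
  atom 6: C, bond orders sum to 4 (valence 4) → 0 H
  atom 7: N, bond orders sum to 3 (valence 3) → 0 H
  atom 8: C, bond orders sum to 4 (valence 4) → 0 H
  atom 9: O, bond orders sum to 2 (valence 2) → 0 H
  atom 10: C, bond orders sum to 1 (valence 4) → 3 H
  atom 11: C, bond orders sum to 4 (valence 4) → 0 H
  atom 12: Cl (halogen, monovalent) → 0 H
  atom 13: C, bond orders sum to 4 (valence 4) → 0 H
  atom 14: C, bond orders sum to 4 (valence 4) → 0 H
  atom 15: O, bond orders sum to 2 (valence 2) → 0 H
  atom 16: C, bond orders sum to 1 (valence 4) → 3 H
Totals → C:12, H:12, Cl:1, N:1, O:2.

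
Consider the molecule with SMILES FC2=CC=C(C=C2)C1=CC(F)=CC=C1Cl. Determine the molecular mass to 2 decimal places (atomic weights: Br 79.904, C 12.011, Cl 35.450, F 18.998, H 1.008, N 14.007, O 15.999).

224.63 g/mol

First, the molecular formula is C12H7ClF2 (counting implicit H from valence).
  C: 12 × 12.011 = 144.132
  Cl: 1 × 35.450 = 35.450
  F: 2 × 18.998 = 37.996
  H: 7 × 1.008 = 7.056
Sum: 12×12.011 + 1×35.450 + 2×18.998 + 7×1.008 = 224.634 → 224.63 g/mol.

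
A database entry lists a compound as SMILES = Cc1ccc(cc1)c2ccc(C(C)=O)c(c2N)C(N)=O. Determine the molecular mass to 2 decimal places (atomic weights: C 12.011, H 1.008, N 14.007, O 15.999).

First, the molecular formula is C16H16N2O2 (counting implicit H from valence).
  C: 16 × 12.011 = 192.176
  H: 16 × 1.008 = 16.128
  N: 2 × 14.007 = 28.014
  O: 2 × 15.999 = 31.998
Sum: 16×12.011 + 16×1.008 + 2×14.007 + 2×15.999 = 268.316 → 268.32 g/mol.

268.32 g/mol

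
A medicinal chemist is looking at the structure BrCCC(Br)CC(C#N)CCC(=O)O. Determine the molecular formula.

Walk through each heavy atom and fill implicit hydrogens from standard valence (C 4, N 3, O 2, S 2, halogen 1):
  atom 1: Br (halogen, monovalent) → 0 H
  atom 2: C, bond orders sum to 2 (valence 4) → 2 H
  atom 3: C, bond orders sum to 2 (valence 4) → 2 H
  atom 4: C, bond orders sum to 3 (valence 4) → 1 H
  atom 5: Br (halogen, monovalent) → 0 H
  atom 6: C, bond orders sum to 2 (valence 4) → 2 H
  atom 7: C, bond orders sum to 3 (valence 4) → 1 H
  atom 8: C, bond orders sum to 4 (valence 4) → 0 H
  atom 9: N, bond orders sum to 3 (valence 3) → 0 H
  atom 10: C, bond orders sum to 2 (valence 4) → 2 H
  atom 11: C, bond orders sum to 2 (valence 4) → 2 H
  atom 12: C, bond orders sum to 4 (valence 4) → 0 H
  atom 13: O, bond orders sum to 2 (valence 2) → 0 H
  atom 14: O, bond orders sum to 1 (valence 2) → 1 H
Totals → C:9, H:13, Br:2, N:1, O:2.

C9H13Br2NO2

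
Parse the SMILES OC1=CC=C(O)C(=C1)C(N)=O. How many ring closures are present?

1

In SMILES, each pair of matching ring-closure digits denotes one ring-closing bond; the number of such bonds equals the number of independent rings.
Ring-closure bonds here: 1.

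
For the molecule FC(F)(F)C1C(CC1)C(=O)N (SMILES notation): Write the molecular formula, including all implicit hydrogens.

Walk through each heavy atom and fill implicit hydrogens from standard valence (C 4, N 3, O 2, S 2, halogen 1):
  atom 1: F (halogen, monovalent) → 0 H
  atom 2: C, bond orders sum to 4 (valence 4) → 0 H
  atom 3: F (halogen, monovalent) → 0 H
  atom 4: F (halogen, monovalent) → 0 H
  atom 5: C, bond orders sum to 3 (valence 4) → 1 H
  atom 6: C, bond orders sum to 3 (valence 4) → 1 H
  atom 7: C, bond orders sum to 2 (valence 4) → 2 H
  atom 8: C, bond orders sum to 2 (valence 4) → 2 H
  atom 9: C, bond orders sum to 4 (valence 4) → 0 H
  atom 10: O, bond orders sum to 2 (valence 2) → 0 H
  atom 11: N, bond orders sum to 1 (valence 3) → 2 H
Totals → C:6, H:8, F:3, N:1, O:1.

C6H8F3NO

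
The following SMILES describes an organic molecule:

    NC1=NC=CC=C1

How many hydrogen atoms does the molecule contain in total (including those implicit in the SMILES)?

Walk through each heavy atom and fill implicit hydrogens from standard valence (C 4, N 3, O 2, S 2, halogen 1):
  atom 1: N, bond orders sum to 1 (valence 3) → 2 H
  atom 2: C, bond orders sum to 4 (valence 4) → 0 H
  atom 3: N, bond orders sum to 3 (valence 3) → 0 H
  atom 4: C, bond orders sum to 3 (valence 4) → 1 H
  atom 5: C, bond orders sum to 3 (valence 4) → 1 H
  atom 6: C, bond orders sum to 3 (valence 4) → 1 H
  atom 7: C, bond orders sum to 3 (valence 4) → 1 H
Total hydrogens: 6.

6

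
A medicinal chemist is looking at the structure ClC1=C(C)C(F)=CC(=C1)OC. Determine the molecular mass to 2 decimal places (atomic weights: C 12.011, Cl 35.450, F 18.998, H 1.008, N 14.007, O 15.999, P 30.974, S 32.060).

174.60 g/mol

First, the molecular formula is C8H8ClFO (counting implicit H from valence).
  C: 8 × 12.011 = 96.088
  Cl: 1 × 35.450 = 35.450
  F: 1 × 18.998 = 18.998
  H: 8 × 1.008 = 8.064
  O: 1 × 15.999 = 15.999
Sum: 8×12.011 + 1×35.450 + 1×18.998 + 8×1.008 + 1×15.999 = 174.599 → 174.60 g/mol.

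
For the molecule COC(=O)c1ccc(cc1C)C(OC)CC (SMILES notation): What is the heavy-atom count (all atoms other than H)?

Every atom symbol written in the SMILES (organic subset) is one heavy atom; implicit H are not written.
Heavy atoms by element → C:13, O:3.
Total: 16.

16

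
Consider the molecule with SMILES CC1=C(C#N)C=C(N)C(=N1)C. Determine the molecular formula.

C8H9N3

Walk through each heavy atom and fill implicit hydrogens from standard valence (C 4, N 3, O 2, S 2, halogen 1):
  atom 1: C, bond orders sum to 1 (valence 4) → 3 H
  atom 2: C, bond orders sum to 4 (valence 4) → 0 H
  atom 3: C, bond orders sum to 4 (valence 4) → 0 H
  atom 4: C, bond orders sum to 4 (valence 4) → 0 H
  atom 5: N, bond orders sum to 3 (valence 3) → 0 H
  atom 6: C, bond orders sum to 3 (valence 4) → 1 H
  atom 7: C, bond orders sum to 4 (valence 4) → 0 H
  atom 8: N, bond orders sum to 1 (valence 3) → 2 H
  atom 9: C, bond orders sum to 4 (valence 4) → 0 H
  atom 10: N, bond orders sum to 3 (valence 3) → 0 H
  atom 11: C, bond orders sum to 1 (valence 4) → 3 H
Totals → C:8, H:9, N:3.
In Hill order: C8H9N3.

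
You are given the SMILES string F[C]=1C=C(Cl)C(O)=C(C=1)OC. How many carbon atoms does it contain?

Count every carbon token in the SMILES (each C, including those in ring-closure positions and inside branches).
Carbon count: 7.

7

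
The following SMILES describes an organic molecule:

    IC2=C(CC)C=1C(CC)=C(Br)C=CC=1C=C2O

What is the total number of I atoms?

1

Scan the SMILES for I atoms (remember two-letter symbols like Cl and Br are single atoms).
Iodine count: 1.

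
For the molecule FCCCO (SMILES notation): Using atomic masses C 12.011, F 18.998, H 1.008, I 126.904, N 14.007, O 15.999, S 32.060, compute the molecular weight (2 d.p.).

First, the molecular formula is C3H7FO (counting implicit H from valence).
  C: 3 × 12.011 = 36.033
  F: 1 × 18.998 = 18.998
  H: 7 × 1.008 = 7.056
  O: 1 × 15.999 = 15.999
Sum: 3×12.011 + 1×18.998 + 7×1.008 + 1×15.999 = 78.086 → 78.09 g/mol.

78.09 g/mol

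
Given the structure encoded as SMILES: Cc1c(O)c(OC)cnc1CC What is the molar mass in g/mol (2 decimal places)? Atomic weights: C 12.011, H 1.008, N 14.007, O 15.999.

167.21 g/mol

First, the molecular formula is C9H13NO2 (counting implicit H from valence).
  C: 9 × 12.011 = 108.099
  H: 13 × 1.008 = 13.104
  N: 1 × 14.007 = 14.007
  O: 2 × 15.999 = 31.998
Sum: 9×12.011 + 13×1.008 + 1×14.007 + 2×15.999 = 167.208 → 167.21 g/mol.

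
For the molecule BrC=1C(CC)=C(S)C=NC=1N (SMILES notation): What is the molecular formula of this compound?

C7H9BrN2S

Walk through each heavy atom and fill implicit hydrogens from standard valence (C 4, N 3, O 2, S 2, halogen 1):
  atom 1: Br (halogen, monovalent) → 0 H
  atom 2: C, bond orders sum to 4 (valence 4) → 0 H
  atom 3: C, bond orders sum to 4 (valence 4) → 0 H
  atom 4: C, bond orders sum to 2 (valence 4) → 2 H
  atom 5: C, bond orders sum to 1 (valence 4) → 3 H
  atom 6: C, bond orders sum to 4 (valence 4) → 0 H
  atom 7: S, bond orders sum to 1 (valence 2) → 1 H
  atom 8: C, bond orders sum to 3 (valence 4) → 1 H
  atom 9: N, bond orders sum to 3 (valence 3) → 0 H
  atom 10: C, bond orders sum to 4 (valence 4) → 0 H
  atom 11: N, bond orders sum to 1 (valence 3) → 2 H
Totals → C:7, H:9, Br:1, N:2, S:1.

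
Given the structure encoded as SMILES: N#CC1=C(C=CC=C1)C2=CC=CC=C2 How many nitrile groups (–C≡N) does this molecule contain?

The nitrile motif appears at heavy-atom position 2 in the SMILES.
Nitrile count: 1.

1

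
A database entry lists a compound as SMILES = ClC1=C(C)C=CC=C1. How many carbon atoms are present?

7

Count every carbon token in the SMILES (each C, including those in ring-closure positions and inside branches).
Carbon count: 7.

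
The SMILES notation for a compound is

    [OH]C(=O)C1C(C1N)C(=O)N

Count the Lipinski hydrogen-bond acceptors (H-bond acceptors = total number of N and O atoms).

5

N atoms: 2; O atoms: 3.
Lipinski HBA = 2 + 3 = 5.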